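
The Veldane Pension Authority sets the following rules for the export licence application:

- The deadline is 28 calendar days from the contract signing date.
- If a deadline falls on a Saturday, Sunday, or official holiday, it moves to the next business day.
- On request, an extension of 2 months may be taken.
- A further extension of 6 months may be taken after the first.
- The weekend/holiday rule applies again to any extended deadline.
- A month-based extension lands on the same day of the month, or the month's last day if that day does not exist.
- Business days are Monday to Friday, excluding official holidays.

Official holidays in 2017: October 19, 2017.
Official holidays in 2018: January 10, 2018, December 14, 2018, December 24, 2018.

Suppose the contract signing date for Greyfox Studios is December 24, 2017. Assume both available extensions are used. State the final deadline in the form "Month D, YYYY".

From December 24, 2017, 28 calendar days later is January 21, 2018.
January 21, 2018 is a Sunday; the next business day is January 22, 2018 (Monday).
The 2 months extension carries January 22, 2018 to March 22, 2018.
March 22, 2018 (Thursday) is already a business day.
Applying the 6 months extension: 6 months after March 22, 2018 is September 22, 2018.
Because September 22, 2018 is a Saturday, the deadline becomes September 24, 2018 (Monday).
Final deadline: September 24, 2018.

September 24, 2018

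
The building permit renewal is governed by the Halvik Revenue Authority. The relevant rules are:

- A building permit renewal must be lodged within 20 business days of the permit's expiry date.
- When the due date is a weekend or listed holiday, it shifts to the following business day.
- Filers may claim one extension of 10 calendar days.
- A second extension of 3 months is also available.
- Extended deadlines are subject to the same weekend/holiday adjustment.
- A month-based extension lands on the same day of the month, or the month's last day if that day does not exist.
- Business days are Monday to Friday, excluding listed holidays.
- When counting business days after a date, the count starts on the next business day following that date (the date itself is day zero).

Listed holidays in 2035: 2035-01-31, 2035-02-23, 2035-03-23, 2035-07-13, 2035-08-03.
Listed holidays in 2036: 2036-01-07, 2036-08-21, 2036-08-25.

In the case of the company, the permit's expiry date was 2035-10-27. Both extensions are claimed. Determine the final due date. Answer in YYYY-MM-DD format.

Counting 20 business days after 2035-10-27 (skipping weekends and listed holidays) reaches 2035-11-23.
Since 2035-11-23 is a Friday and not a holiday, the date is unchanged.
The 10-calendar-day extension moves the deadline from 2035-11-23 to 2035-12-03.
Since 2035-12-03 is a Monday and not a holiday, the date is unchanged.
The 3 months extension carries 2035-12-03 to 2036-03-03.
2036-03-03 is a Monday and not a listed holiday, so it stands.
The final due date is 2036-03-03.

2036-03-03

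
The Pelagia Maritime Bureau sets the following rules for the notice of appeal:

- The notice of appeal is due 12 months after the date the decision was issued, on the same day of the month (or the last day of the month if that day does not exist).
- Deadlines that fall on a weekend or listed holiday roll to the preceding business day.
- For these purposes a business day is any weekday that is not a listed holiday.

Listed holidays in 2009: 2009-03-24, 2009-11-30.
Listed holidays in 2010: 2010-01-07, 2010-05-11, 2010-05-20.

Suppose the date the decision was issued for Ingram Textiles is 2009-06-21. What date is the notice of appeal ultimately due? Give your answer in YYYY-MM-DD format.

12 months after 2009-06-21, on the same day of the month, is 2010-06-21.
2010-06-21 (Monday) is already a business day.
The final due date is 2010-06-21.

2010-06-21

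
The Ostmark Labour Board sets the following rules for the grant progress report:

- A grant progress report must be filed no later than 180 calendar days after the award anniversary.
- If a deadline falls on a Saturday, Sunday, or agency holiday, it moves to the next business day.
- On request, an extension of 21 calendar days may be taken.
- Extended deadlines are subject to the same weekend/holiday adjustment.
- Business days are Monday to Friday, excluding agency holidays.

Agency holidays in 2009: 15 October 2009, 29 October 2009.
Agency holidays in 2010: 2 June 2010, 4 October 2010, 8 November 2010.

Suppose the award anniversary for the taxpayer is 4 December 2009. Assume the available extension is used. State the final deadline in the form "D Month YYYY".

Trigger date 4 December 2009 + 180 calendar days = 2 June 2010.
2 June 2010 is a listed holiday, so it moves to the next business day, 3 June 2010 (Thursday).
Applying the 21-calendar-day extension: 3 June 2010 + 21 days = 24 June 2010.
24 June 2010 (Thursday) is already a business day.
Deadline: 24 June 2010.

24 June 2010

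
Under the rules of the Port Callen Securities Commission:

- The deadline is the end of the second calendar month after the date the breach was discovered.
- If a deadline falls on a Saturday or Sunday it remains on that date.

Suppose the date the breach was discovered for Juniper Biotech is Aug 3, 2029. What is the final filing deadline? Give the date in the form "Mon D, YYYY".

Oct 31, 2029

The second month after Aug 3, 2029 is October 2029, whose last day is Oct 31, 2029.
Oct 31, 2029 falls on a Wednesday. The rules make no weekend/holiday allowance, so it remains Oct 31, 2029.
The final due date is Oct 31, 2029.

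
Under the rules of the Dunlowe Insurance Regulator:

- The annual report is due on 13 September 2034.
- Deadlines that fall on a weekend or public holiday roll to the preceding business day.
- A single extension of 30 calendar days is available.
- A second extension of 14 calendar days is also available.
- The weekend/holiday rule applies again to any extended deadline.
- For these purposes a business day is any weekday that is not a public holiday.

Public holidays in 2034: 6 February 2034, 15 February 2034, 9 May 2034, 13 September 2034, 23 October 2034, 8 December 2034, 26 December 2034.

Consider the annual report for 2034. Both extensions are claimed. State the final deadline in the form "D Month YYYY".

Start from the fixed due date, 13 September 2034.
13 September 2034 is a listed holiday, so it moves to the preceding business day, 12 September 2034 (Tuesday).
With the 30-day extension, 12 September 2034 becomes 12 October 2034.
12 October 2034 (Thursday) is already a business day.
With the 14-day extension, 12 October 2034 becomes 26 October 2034.
26 October 2034 (Thursday) is already a business day.
So the filing is due 26 October 2034.

26 October 2034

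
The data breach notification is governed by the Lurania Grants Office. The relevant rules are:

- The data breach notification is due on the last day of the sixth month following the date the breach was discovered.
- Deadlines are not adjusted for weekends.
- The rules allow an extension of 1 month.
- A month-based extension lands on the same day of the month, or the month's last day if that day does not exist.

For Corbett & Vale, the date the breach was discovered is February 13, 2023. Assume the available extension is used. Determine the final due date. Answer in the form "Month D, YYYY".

September 30, 2023

The sixth month after February 13, 2023 is August 2023, whose last day is August 31, 2023.
No adjustment is made for weekends or holidays, so August 31, 2023 stands.
The 1 month extension carries August 31, 2023 to September 30, 2023 (day 31 does not exist in September, so the month's last day is used).
No adjustment is made for weekends or holidays, so September 30, 2023 stands.
So the filing is due September 30, 2023.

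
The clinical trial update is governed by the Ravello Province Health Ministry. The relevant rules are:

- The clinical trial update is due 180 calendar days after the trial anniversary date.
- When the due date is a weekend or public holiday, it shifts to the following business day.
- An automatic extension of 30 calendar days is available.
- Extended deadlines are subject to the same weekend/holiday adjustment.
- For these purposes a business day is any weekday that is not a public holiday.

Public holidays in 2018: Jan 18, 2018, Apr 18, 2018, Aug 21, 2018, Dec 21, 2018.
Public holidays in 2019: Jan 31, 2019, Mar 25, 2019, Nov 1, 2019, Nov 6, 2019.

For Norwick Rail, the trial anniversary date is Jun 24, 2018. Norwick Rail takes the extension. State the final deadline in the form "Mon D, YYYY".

From Jun 24, 2018, 180 calendar days later is Dec 21, 2018.
Dec 21, 2018 falls on a listed holiday. Rolling to the next business day gives Dec 24, 2018, a Monday.
The 30-calendar-day extension moves the deadline from Dec 24, 2018 to Jan 23, 2019.
Jan 23, 2019 is a Wednesday and not a listed holiday, so it stands.
So the filing is due Jan 23, 2019.

Jan 23, 2019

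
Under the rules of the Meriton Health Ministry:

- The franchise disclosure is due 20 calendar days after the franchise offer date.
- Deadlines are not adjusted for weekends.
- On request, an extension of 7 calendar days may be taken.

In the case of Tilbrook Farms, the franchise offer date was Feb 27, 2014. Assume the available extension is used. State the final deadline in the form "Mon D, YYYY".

Mar 26, 2014

20 calendar days after Feb 27, 2014 is Mar 19, 2014.
No adjustment is made for weekends or holidays, so Mar 19, 2014 stands.
With the 7-day extension, Mar 19, 2014 becomes Mar 26, 2014.
Mar 26, 2014 falls on a Wednesday. The rules make no weekend/holiday allowance, so it remains Mar 26, 2014.
Deadline: Mar 26, 2014.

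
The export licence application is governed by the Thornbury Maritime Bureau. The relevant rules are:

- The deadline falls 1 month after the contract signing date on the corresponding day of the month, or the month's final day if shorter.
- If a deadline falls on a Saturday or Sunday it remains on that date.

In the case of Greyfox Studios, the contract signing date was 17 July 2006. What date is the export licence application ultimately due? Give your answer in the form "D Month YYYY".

1 month from 17 July 2006 is 17 August 2006.
17 August 2006 falls on a Thursday. The rules make no weekend/holiday allowance, so it remains 17 August 2006.
Deadline: 17 August 2006.

17 August 2006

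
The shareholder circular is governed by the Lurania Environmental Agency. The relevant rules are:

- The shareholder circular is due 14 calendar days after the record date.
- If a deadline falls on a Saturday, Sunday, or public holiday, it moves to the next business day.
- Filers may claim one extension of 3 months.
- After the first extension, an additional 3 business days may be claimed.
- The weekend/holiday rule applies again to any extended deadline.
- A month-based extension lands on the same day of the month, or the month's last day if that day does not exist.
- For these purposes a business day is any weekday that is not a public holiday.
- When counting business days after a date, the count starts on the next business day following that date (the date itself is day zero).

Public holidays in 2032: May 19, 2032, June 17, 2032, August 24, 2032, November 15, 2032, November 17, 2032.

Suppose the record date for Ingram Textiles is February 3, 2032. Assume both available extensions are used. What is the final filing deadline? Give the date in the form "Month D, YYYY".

May 21, 2032

14 calendar days after February 3, 2032 is February 17, 2032.
February 17, 2032 falls on a Tuesday, which is a business day, so no adjustment is needed.
Applying the 3 months extension: 3 months after February 17, 2032 is May 17, 2032.
May 17, 2032 is a Monday and not a listed holiday, so it stands.
Applying the 3-business-day extension: 3 business days after May 17, 2032 is May 21, 2032.
Since May 21, 2032 is a Friday and not a holiday, the date is unchanged.
Deadline: May 21, 2032.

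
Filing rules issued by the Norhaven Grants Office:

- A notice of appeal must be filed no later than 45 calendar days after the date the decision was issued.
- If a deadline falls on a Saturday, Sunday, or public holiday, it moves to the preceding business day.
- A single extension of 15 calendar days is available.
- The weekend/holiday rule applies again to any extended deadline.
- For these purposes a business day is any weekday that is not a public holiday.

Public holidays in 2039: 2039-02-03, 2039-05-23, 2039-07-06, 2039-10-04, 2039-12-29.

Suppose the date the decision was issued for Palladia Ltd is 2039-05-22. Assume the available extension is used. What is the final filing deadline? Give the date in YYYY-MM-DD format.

2039-07-20

Trigger date 2039-05-22 + 45 calendar days = 2039-07-06.
2039-07-06 falls on a listed holiday. Rolling to the preceding business day gives 2039-07-05, a Tuesday.
With the 15-day extension, 2039-07-05 becomes 2039-07-20.
Since 2039-07-20 is a Wednesday and not a holiday, the date is unchanged.
So the filing is due 2039-07-20.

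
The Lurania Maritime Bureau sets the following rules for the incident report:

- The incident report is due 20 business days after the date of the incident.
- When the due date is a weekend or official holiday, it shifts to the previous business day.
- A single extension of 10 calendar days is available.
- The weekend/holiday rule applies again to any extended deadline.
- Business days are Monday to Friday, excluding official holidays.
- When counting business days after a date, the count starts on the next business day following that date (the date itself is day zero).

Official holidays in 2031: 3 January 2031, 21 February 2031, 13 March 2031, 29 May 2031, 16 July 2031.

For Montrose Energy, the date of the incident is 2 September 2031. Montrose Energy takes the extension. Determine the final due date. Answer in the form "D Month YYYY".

20 business days after 2 September 2031, excluding weekends and holidays, is 30 September 2031.
Since 30 September 2031 is a Tuesday and not a holiday, the date is unchanged.
Applying the 10-calendar-day extension: 30 September 2031 + 10 days = 10 October 2031.
Since 10 October 2031 is a Friday and not a holiday, the date is unchanged.
So the filing is due 10 October 2031.

10 October 2031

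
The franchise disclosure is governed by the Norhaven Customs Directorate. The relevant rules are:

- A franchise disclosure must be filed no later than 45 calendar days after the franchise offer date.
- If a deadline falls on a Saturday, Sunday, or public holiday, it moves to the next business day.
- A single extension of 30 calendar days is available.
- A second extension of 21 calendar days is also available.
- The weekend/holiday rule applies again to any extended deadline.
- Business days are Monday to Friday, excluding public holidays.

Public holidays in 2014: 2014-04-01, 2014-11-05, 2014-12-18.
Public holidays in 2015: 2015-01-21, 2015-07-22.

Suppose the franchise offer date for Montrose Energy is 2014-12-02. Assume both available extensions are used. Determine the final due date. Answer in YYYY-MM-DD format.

Trigger date 2014-12-02 + 45 calendar days = 2015-01-16.
2015-01-16 is a Friday and not a listed holiday, so it stands.
The 30-calendar-day extension moves the deadline from 2015-01-16 to 2015-02-15.
2015-02-15 is a Sunday, so it moves to the next business day, 2015-02-16 (Monday).
The 21-calendar-day extension moves the deadline from 2015-02-16 to 2015-03-09.
2015-03-09 falls on a Monday, which is a business day, so no adjustment is needed.
Final deadline: 2015-03-09.

2015-03-09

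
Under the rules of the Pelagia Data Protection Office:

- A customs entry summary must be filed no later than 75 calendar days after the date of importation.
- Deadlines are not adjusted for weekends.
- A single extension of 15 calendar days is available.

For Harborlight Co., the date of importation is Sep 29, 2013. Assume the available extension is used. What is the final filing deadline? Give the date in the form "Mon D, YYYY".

From Sep 29, 2013, 75 calendar days later is Dec 13, 2013.
No adjustment is made for weekends or holidays, so Dec 13, 2013 stands.
Applying the 15-calendar-day extension: Dec 13, 2013 + 15 days = Dec 28, 2013.
Dec 28, 2013 is a Saturday; no weekend or holiday adjustment applies.
Deadline: Dec 28, 2013.

Dec 28, 2013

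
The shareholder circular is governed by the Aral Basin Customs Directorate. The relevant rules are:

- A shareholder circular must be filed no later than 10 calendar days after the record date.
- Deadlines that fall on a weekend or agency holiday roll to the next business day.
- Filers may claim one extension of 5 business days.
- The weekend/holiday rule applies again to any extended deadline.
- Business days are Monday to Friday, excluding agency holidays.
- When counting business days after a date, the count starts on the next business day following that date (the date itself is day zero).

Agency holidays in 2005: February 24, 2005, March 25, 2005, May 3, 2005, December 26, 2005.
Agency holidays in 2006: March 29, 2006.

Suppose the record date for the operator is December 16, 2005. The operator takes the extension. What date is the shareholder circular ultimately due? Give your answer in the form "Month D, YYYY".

From December 16, 2005, 10 calendar days later is December 26, 2005.
Because December 26, 2005 is a listed holiday, the deadline becomes December 27, 2005 (Tuesday).
Counting 5 further business days from December 27, 2005 reaches January 3, 2006.
January 3, 2006 falls on a Tuesday, which is a business day, so no adjustment is needed.
The final due date is January 3, 2006.

January 3, 2006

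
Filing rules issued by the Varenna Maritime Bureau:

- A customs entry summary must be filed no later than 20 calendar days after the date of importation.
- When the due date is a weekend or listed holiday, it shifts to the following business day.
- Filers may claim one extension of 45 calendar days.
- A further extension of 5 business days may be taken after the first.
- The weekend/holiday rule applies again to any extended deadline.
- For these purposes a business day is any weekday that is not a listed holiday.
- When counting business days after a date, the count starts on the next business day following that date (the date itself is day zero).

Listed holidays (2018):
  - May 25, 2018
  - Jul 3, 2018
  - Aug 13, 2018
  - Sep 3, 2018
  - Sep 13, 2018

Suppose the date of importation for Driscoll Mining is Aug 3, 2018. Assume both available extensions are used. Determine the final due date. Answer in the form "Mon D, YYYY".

Oct 15, 2018

From Aug 3, 2018, 20 calendar days later is Aug 23, 2018.
Aug 23, 2018 is a Thursday and not a listed holiday, so it stands.
Add the 45 calendar-day extension to Aug 23, 2018: Oct 7, 2018.
Because Oct 7, 2018 is a Sunday, the deadline becomes Oct 8, 2018 (Monday).
Counting 5 further business days from Oct 8, 2018 reaches Oct 15, 2018.
Since Oct 15, 2018 is a Monday and not a holiday, the date is unchanged.
The final due date is Oct 15, 2018.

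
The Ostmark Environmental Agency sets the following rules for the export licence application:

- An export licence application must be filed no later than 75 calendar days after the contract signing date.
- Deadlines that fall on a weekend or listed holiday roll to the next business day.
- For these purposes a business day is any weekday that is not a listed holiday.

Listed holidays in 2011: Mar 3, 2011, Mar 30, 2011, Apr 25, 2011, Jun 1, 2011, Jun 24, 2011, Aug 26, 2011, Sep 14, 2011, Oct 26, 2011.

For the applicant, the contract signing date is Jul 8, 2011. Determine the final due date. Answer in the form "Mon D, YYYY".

Sep 21, 2011

From Jul 8, 2011, 75 calendar days later is Sep 21, 2011.
Sep 21, 2011 falls on a Wednesday, which is a business day, so no adjustment is needed.
Final deadline: Sep 21, 2011.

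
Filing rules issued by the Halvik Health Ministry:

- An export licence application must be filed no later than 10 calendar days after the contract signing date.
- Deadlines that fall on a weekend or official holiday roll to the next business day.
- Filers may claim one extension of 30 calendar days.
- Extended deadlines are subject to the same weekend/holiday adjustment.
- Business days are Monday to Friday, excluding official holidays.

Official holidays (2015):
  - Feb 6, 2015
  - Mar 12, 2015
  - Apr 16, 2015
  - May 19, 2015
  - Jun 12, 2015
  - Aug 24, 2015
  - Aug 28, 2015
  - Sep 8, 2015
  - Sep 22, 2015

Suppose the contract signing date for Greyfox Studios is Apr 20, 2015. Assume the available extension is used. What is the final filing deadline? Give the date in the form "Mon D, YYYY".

Jun 1, 2015

Trigger date Apr 20, 2015 + 10 calendar days = Apr 30, 2015.
Apr 30, 2015 (Thursday) is already a business day.
Add the 30 calendar-day extension to Apr 30, 2015: May 30, 2015.
May 30, 2015 is a Saturday; the next business day is Jun 1, 2015 (Monday).
Final deadline: Jun 1, 2015.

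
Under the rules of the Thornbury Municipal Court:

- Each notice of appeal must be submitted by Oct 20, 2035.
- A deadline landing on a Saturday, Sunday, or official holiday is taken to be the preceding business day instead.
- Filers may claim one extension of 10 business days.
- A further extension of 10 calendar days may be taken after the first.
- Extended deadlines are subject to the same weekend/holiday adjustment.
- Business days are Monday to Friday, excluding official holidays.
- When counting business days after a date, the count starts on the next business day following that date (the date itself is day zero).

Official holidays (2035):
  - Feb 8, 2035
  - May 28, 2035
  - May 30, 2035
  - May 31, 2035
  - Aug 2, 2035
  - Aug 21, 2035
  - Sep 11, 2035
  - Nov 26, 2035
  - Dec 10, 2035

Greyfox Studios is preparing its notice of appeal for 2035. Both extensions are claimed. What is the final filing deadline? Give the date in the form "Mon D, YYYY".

The stated deadline is Oct 20, 2035.
Oct 20, 2035 is a Saturday, so it moves to the preceding business day, Oct 19, 2035 (Friday).
Counting 10 further business days from Oct 19, 2035 reaches Nov 2, 2035.
Nov 2, 2035 is a Friday and not a listed holiday, so it stands.
With the 10-day extension, Nov 2, 2035 becomes Nov 12, 2035.
Nov 12, 2035 is a Monday and not a listed holiday, so it stands.
Final deadline: Nov 12, 2035.

Nov 12, 2035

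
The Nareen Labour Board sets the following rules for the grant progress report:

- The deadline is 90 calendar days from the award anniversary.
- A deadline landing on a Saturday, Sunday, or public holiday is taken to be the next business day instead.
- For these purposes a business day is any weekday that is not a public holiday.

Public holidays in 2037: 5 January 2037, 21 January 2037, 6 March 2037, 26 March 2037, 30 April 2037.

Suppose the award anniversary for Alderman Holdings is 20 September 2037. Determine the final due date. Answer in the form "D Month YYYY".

21 December 2037

Adding 90 calendar days to 20 September 2037 gives 19 December 2037.
19 December 2037 is a Saturday, so it moves to the next business day, 21 December 2037 (Monday).
Deadline: 21 December 2037.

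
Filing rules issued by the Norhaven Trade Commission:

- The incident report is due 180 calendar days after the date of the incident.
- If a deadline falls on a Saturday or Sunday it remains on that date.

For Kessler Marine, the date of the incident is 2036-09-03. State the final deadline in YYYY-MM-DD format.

180 calendar days after 2036-09-03 is 2037-03-02.
2037-03-02 is a Monday; no weekend or holiday adjustment applies.
Deadline: 2037-03-02.

2037-03-02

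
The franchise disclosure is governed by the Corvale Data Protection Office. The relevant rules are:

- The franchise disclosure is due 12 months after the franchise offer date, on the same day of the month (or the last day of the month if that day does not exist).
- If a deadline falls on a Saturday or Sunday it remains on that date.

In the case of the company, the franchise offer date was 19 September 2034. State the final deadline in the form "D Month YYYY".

12 months after 19 September 2034, on the same day of the month, is 19 September 2035.
19 September 2035 falls on a Wednesday. The rules make no weekend/holiday allowance, so it remains 19 September 2035.
Final deadline: 19 September 2035.

19 September 2035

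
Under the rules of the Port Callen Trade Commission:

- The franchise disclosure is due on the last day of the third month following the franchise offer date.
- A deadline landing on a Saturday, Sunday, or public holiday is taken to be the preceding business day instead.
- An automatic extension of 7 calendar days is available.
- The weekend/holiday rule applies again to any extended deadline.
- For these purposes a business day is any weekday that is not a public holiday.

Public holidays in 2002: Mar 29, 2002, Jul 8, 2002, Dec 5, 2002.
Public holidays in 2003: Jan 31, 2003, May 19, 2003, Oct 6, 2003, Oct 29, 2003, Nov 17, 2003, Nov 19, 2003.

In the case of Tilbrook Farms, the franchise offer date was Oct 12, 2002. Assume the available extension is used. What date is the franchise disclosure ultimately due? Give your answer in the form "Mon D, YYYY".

3 months after Oct 12, 2002 falls in January 2003; the last day of that month is Jan 31, 2003.
Jan 31, 2003 falls on a listed holiday. Rolling to the preceding business day gives Jan 30, 2003, a Thursday.
Add the 7 calendar-day extension to Jan 30, 2003: Feb 6, 2003.
Feb 6, 2003 is a Thursday and not a listed holiday, so it stands.
So the filing is due Feb 6, 2003.

Feb 6, 2003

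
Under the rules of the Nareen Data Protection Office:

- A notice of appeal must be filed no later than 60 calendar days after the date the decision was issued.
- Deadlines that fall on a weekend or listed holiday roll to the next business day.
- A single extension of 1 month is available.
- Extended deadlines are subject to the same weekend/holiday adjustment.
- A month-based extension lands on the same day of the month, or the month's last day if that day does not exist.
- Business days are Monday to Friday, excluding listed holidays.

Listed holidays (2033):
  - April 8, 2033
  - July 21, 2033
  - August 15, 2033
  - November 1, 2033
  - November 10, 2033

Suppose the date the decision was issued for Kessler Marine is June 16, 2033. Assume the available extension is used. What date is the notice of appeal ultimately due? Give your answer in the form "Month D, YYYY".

From June 16, 2033, 60 calendar days later is August 15, 2033.
August 15, 2033 falls on a listed holiday. Rolling to the next business day gives August 16, 2033, a Tuesday.
Applying the 1 month extension: 1 month after August 16, 2033 is September 16, 2033.
September 16, 2033 falls on a Friday, which is a business day, so no adjustment is needed.
The final due date is September 16, 2033.

September 16, 2033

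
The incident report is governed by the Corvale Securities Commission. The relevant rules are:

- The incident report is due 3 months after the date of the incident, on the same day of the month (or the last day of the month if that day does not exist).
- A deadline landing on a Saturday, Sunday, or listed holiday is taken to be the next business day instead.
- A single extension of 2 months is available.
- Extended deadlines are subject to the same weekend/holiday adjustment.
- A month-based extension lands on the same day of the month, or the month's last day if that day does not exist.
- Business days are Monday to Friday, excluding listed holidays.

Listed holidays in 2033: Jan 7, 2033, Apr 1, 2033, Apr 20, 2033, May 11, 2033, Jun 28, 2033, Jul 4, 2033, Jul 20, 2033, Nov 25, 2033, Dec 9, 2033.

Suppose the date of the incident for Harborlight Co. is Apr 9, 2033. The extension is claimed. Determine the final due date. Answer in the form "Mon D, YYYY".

Sep 12, 2033

3 months after Apr 9, 2033, on the same day of the month, is Jul 9, 2033.
Because Jul 9, 2033 is a Saturday, the deadline becomes Jul 11, 2033 (Monday).
Add 2 months to Jul 11, 2033: Sep 11, 2033.
Sep 11, 2033 is a Sunday, so it moves to the next business day, Sep 12, 2033 (Monday).
So the filing is due Sep 12, 2033.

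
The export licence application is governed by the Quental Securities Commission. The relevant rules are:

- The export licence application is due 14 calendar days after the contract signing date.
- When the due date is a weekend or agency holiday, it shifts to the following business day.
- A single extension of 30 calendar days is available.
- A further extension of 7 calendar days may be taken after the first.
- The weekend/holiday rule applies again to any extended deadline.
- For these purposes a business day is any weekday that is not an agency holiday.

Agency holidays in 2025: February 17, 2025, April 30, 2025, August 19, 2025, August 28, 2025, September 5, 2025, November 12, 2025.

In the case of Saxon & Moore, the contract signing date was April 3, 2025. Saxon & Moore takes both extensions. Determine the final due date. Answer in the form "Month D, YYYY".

May 26, 2025

Trigger date April 3, 2025 + 14 calendar days = April 17, 2025.
April 17, 2025 is a Thursday and not a listed holiday, so it stands.
Applying the 30-calendar-day extension: April 17, 2025 + 30 days = May 17, 2025.
Because May 17, 2025 is a Saturday, the deadline becomes May 19, 2025 (Monday).
Applying the 7-calendar-day extension: May 19, 2025 + 7 days = May 26, 2025.
Since May 26, 2025 is a Monday and not a holiday, the date is unchanged.
Deadline: May 26, 2025.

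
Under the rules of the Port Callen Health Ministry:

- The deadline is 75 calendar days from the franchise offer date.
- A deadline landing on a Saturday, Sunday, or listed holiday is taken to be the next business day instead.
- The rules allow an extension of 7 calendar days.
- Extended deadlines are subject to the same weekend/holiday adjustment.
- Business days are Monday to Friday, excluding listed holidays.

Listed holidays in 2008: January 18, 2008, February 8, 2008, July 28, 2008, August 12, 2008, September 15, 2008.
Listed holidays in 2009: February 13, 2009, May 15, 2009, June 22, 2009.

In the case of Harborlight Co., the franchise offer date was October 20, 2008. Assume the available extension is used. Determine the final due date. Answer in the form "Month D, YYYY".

January 12, 2009

75 calendar days after October 20, 2008 is January 3, 2009.
January 3, 2009 is a Saturday; the next business day is January 5, 2009 (Monday).
The 7-calendar-day extension moves the deadline from January 5, 2009 to January 12, 2009.
Since January 12, 2009 is a Monday and not a holiday, the date is unchanged.
The final due date is January 12, 2009.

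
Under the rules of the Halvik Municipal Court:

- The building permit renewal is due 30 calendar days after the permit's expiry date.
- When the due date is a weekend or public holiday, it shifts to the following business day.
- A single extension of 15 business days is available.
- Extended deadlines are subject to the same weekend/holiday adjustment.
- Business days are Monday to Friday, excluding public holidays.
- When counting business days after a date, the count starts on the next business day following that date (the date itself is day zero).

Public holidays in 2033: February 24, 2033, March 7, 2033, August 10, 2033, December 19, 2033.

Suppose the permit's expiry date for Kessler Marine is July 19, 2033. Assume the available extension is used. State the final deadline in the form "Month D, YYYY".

September 8, 2033

From July 19, 2033, 30 calendar days later is August 18, 2033.
Since August 18, 2033 is a Thursday and not a holiday, the date is unchanged.
Counting 15 further business days from August 18, 2033 reaches September 8, 2033.
September 8, 2033 (Thursday) is already a business day.
So the filing is due September 8, 2033.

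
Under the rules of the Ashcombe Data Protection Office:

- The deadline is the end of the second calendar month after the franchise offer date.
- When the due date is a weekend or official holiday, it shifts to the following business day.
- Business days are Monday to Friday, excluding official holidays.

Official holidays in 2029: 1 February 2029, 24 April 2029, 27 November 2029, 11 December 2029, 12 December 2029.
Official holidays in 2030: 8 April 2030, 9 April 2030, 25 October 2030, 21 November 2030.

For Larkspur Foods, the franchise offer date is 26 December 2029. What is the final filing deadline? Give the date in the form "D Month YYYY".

28 February 2030

The second month after 26 December 2029 is February 2030, whose last day is 28 February 2030.
Since 28 February 2030 is a Thursday and not a holiday, the date is unchanged.
The final due date is 28 February 2030.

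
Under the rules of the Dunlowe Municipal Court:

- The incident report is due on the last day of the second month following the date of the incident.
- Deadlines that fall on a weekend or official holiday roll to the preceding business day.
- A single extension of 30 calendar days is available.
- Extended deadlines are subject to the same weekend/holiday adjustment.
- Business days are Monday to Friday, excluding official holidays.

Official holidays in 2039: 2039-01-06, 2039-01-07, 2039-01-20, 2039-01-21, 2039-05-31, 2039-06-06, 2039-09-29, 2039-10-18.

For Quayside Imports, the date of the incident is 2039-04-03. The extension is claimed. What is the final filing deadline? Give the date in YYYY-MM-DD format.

The second month after 2039-04-03 is June 2039, whose last day is 2039-06-30.
2039-06-30 is a Thursday and not a listed holiday, so it stands.
Applying the 30-calendar-day extension: 2039-06-30 + 30 days = 2039-07-30.
2039-07-30 is a Saturday, so it moves to the preceding business day, 2039-07-29 (Friday).
Deadline: 2039-07-29.

2039-07-29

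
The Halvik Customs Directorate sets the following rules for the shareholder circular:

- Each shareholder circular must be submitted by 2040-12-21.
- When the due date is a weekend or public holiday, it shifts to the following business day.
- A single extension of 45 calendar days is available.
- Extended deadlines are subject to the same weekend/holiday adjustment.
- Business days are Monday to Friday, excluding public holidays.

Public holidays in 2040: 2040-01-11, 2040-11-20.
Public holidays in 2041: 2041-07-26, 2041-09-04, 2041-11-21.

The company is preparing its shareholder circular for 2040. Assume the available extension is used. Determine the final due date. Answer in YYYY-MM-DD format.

The statutory due date is 2040-12-21.
Since 2040-12-21 is a Friday and not a holiday, the date is unchanged.
With the 45-day extension, 2040-12-21 becomes 2041-02-04.
2041-02-04 falls on a Monday, which is a business day, so no adjustment is needed.
Deadline: 2041-02-04.

2041-02-04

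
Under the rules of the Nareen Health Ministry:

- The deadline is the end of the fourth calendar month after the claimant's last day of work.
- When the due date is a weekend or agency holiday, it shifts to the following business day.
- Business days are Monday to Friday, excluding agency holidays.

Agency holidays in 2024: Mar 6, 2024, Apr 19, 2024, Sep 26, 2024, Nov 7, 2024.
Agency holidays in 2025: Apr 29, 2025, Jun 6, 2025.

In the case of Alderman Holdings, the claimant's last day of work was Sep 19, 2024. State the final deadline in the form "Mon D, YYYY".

The fourth month after Sep 19, 2024 is January 2025, whose last day is Jan 31, 2025.
Since Jan 31, 2025 is a Friday and not a holiday, the date is unchanged.
So the filing is due Jan 31, 2025.

Jan 31, 2025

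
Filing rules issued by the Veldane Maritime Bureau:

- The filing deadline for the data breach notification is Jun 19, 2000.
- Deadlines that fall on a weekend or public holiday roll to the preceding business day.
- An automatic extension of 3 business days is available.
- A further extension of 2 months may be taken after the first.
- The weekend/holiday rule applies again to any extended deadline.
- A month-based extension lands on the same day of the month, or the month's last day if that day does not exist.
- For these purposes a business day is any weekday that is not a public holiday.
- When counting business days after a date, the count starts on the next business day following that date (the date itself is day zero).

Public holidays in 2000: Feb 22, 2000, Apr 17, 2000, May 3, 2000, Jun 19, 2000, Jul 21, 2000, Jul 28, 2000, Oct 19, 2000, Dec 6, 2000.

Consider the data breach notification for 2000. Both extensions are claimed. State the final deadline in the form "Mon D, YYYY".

Start from the fixed due date, Jun 19, 2000.
Because Jun 19, 2000 is a listed holiday, the deadline becomes Jun 16, 2000 (Friday).
Counting 3 further business days from Jun 16, 2000 reaches Jun 22, 2000.
Jun 22, 2000 falls on a Thursday, which is a business day, so no adjustment is needed.
The 2 months extension carries Jun 22, 2000 to Aug 22, 2000.
Aug 22, 2000 is a Tuesday and not a listed holiday, so it stands.
Deadline: Aug 22, 2000.

Aug 22, 2000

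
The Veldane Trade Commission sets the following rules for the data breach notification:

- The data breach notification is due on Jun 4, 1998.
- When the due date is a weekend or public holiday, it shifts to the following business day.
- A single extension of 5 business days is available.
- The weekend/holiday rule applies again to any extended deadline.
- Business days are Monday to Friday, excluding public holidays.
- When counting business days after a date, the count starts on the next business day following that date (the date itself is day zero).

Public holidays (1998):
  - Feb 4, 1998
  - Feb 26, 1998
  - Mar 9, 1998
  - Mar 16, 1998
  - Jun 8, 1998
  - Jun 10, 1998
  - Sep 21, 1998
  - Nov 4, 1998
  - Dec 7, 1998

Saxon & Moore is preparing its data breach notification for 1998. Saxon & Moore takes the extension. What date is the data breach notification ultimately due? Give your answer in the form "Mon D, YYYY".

Jun 15, 1998

Start from the fixed due date, Jun 4, 1998.
Since Jun 4, 1998 is a Thursday and not a holiday, the date is unchanged.
Counting 5 further business days from Jun 4, 1998 reaches Jun 15, 1998.
Jun 15, 1998 falls on a Monday, which is a business day, so no adjustment is needed.
Final deadline: Jun 15, 1998.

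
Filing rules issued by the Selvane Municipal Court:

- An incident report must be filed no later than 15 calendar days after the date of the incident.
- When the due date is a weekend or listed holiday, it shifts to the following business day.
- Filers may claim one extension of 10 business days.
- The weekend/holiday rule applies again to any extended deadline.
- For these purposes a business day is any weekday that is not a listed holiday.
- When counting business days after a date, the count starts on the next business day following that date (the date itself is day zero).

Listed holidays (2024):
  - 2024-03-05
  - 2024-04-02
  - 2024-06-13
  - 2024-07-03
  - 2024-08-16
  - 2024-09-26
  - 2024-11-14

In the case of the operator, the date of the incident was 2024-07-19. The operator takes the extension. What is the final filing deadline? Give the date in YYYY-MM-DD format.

15 calendar days after 2024-07-19 is 2024-08-03.
2024-08-03 falls on a Saturday. Rolling to the next business day gives 2024-08-05, a Monday.
Applying the 10-business-day extension: 10 business days after 2024-08-05 is 2024-08-20.
2024-08-20 falls on a Tuesday, which is a business day, so no adjustment is needed.
The final due date is 2024-08-20.

2024-08-20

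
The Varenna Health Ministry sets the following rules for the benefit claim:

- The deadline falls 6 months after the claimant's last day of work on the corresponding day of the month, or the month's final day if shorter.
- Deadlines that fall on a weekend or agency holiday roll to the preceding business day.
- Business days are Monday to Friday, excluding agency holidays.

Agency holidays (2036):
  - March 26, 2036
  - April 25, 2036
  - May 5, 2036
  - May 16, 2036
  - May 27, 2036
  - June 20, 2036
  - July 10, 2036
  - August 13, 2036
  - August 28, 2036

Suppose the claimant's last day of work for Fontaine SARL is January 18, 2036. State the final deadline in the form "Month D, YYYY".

July 18, 2036

6 months after January 18, 2036, on the same day of the month, is July 18, 2036.
July 18, 2036 falls on a Friday, which is a business day, so no adjustment is needed.
The final due date is July 18, 2036.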